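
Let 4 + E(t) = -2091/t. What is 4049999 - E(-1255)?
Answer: 5082751674/1255 ≈ 4.0500e+6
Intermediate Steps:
E(t) = -4 - 2091/t
4049999 - E(-1255) = 4049999 - (-4 - 2091/(-1255)) = 4049999 - (-4 - 2091*(-1/1255)) = 4049999 - (-4 + 2091/1255) = 4049999 - 1*(-2929/1255) = 4049999 + 2929/1255 = 5082751674/1255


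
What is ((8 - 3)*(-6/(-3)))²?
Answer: 100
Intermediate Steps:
((8 - 3)*(-6/(-3)))² = (5*(-6*(-⅓)))² = (5*2)² = 10² = 100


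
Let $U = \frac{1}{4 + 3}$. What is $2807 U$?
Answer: $401$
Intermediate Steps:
$U = \frac{1}{7} \approx 0.14286$
$2807 U = 2807 \cdot \frac{1}{7} = 401$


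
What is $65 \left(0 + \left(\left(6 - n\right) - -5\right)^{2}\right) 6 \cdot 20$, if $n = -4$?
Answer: $1755000$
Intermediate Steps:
$65 \left(0 + \left(\left(6 - n\right) - -5\right)^{2}\right) 6 \cdot 20 = 65 \left(0 + \left(\left(6 - -4\right) - -5\right)^{2}\right) 6 \cdot 20 = 65 \left(0 + \left(\left(6 + 4\right) + 5\right)^{2}\right) 6 \cdot 20 = 65 \left(0 + \left(10 + 5\right)^{2}\right) 6 \cdot 20 = 65 \left(0 + 15^{2}\right) 6 \cdot 20 = 65 \left(0 + 225\right) 6 \cdot 20 = 65 \cdot 225 \cdot 6 \cdot 20 = 65 \cdot 1350 \cdot 20 = 87750 \cdot 20 = 1755000$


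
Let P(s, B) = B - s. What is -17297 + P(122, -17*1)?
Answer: -17436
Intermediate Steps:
-17297 + P(122, -17*1) = -17297 + (-17*1 - 1*122) = -17297 + (-17 - 122) = -17297 - 139 = -17436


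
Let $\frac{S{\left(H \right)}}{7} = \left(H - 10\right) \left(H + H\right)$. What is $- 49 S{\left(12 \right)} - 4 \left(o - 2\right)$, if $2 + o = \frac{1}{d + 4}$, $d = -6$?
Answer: $-16446$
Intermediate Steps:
$S{\left(H \right)} = 14 H \left(-10 + H\right)$ ($S{\left(H \right)} = 7 \left(H - 10\right) \left(H + H\right) = 7 \left(-10 + H\right) 2 H = 7 \cdot 2 H \left(-10 + H\right) = 14 H \left(-10 + H\right)$)
$o = - \frac{5}{2}$ ($o = -2 + \frac{1}{-6 + 4} = -2 + \frac{1}{-2} = -2 - \frac{1}{2} = - \frac{5}{2} \approx -2.5$)
$- 49 S{\left(12 \right)} - 4 \left(o - 2\right) = - 49 \cdot 14 \cdot 12 \left(-10 + 12\right) - 4 \left(- \frac{5}{2} - 2\right) = - 49 \cdot 14 \cdot 12 \cdot 2 - -18 = \left(-49\right) 336 + 18 = -16464 + 18 = -16446$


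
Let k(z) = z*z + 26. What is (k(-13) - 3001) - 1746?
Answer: -4552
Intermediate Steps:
k(z) = 26 + z² (k(z) = z² + 26 = 26 + z²)
(k(-13) - 3001) - 1746 = ((26 + (-13)²) - 3001) - 1746 = ((26 + 169) - 3001) - 1746 = (195 - 3001) - 1746 = -2806 - 1746 = -4552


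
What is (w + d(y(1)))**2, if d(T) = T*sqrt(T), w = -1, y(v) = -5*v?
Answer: -124 + 10*I*sqrt(5) ≈ -124.0 + 22.361*I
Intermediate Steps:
d(T) = T**(3/2)
(w + d(y(1)))**2 = (-1 + (-5*1)**(3/2))**2 = (-1 + (-5)**(3/2))**2 = (-1 - 5*I*sqrt(5))**2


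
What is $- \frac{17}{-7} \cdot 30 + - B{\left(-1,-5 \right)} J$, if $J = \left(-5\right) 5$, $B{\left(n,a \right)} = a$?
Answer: $- \frac{365}{7} \approx -52.143$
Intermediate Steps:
$J = -25$
$- \frac{17}{-7} \cdot 30 + - B{\left(-1,-5 \right)} J = - \frac{17}{-7} \cdot 30 + \left(-1\right) \left(-5\right) \left(-25\right) = \left(-17\right) \left(- \frac{1}{7}\right) 30 + 5 \left(-25\right) = \frac{17}{7} \cdot 30 - 125 = \frac{510}{7} - 125 = - \frac{365}{7}$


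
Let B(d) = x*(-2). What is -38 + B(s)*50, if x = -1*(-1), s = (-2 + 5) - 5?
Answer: -138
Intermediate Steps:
s = -2 (s = 3 - 5 = -2)
x = 1
B(d) = -2 (B(d) = 1*(-2) = -2)
-38 + B(s)*50 = -38 - 2*50 = -38 - 100 = -138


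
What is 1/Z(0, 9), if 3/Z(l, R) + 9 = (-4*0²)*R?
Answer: -3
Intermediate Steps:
Z(l, R) = -⅓ (Z(l, R) = 3/(-9 + (-4*0²)*R) = 3/(-9 + (-4*0)*R) = 3/(-9 + 0*R) = 3/(-9 + 0) = 3/(-9) = 3*(-⅑) = -⅓)
1/Z(0, 9) = 1/(-⅓) = -3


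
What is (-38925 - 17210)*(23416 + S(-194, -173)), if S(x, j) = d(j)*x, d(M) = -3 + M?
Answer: -3231130600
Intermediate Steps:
S(x, j) = x*(-3 + j) (S(x, j) = (-3 + j)*x = x*(-3 + j))
(-38925 - 17210)*(23416 + S(-194, -173)) = (-38925 - 17210)*(23416 - 194*(-3 - 173)) = -56135*(23416 - 194*(-176)) = -56135*(23416 + 34144) = -56135*57560 = -3231130600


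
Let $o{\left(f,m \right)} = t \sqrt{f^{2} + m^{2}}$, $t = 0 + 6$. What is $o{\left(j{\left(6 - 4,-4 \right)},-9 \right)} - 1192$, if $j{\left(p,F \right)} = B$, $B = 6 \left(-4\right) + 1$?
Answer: $-1192 + 6 \sqrt{610} \approx -1043.8$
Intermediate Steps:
$t = 6$
$B = -23$ ($B = -24 + 1 = -23$)
$j{\left(p,F \right)} = -23$
$o{\left(f,m \right)} = 6 \sqrt{f^{2} + m^{2}}$
$o{\left(j{\left(6 - 4,-4 \right)},-9 \right)} - 1192 = 6 \sqrt{\left(-23\right)^{2} + \left(-9\right)^{2}} - 1192 = 6 \sqrt{529 + 81} - 1192 = 6 \sqrt{610} - 1192 = -1192 + 6 \sqrt{610}$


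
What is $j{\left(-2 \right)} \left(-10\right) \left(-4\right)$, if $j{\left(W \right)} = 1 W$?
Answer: $-80$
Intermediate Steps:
$j{\left(W \right)} = W$
$j{\left(-2 \right)} \left(-10\right) \left(-4\right) = \left(-2\right) \left(-10\right) \left(-4\right) = 20 \left(-4\right) = -80$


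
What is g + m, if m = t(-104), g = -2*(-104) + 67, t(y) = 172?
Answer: 447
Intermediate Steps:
g = 275 (g = 208 + 67 = 275)
m = 172
g + m = 275 + 172 = 447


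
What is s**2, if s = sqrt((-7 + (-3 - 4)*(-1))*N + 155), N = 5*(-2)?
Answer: 155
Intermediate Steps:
N = -10
s = sqrt(155) (s = sqrt((-7 + (-3 - 4)*(-1))*(-10) + 155) = sqrt((-7 - 7*(-1))*(-10) + 155) = sqrt((-7 + 7)*(-10) + 155) = sqrt(0*(-10) + 155) = sqrt(0 + 155) = sqrt(155) ≈ 12.450)
s**2 = (sqrt(155))**2 = 155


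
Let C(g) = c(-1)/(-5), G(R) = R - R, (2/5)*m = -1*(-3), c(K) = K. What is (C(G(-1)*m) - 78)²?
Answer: 151321/25 ≈ 6052.8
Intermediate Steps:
m = 15/2 (m = 5*(-1*(-3))/2 = (5/2)*3 = 15/2 ≈ 7.5000)
G(R) = 0
C(g) = ⅕ (C(g) = -1/(-5) = -1*(-⅕) = ⅕)
(C(G(-1)*m) - 78)² = (⅕ - 78)² = (-389/5)² = 151321/25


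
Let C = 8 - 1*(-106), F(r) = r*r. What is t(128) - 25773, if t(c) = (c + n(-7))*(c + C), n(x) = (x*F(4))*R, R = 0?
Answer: 5203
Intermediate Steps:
F(r) = r**2
n(x) = 0 (n(x) = (x*4**2)*0 = (x*16)*0 = (16*x)*0 = 0)
C = 114 (C = 8 + 106 = 114)
t(c) = c*(114 + c) (t(c) = (c + 0)*(c + 114) = c*(114 + c))
t(128) - 25773 = 128*(114 + 128) - 25773 = 128*242 - 25773 = 30976 - 25773 = 5203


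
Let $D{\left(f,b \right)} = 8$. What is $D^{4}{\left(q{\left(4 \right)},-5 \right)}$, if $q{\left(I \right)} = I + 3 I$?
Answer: $4096$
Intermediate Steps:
$q{\left(I \right)} = 4 I$
$D^{4}{\left(q{\left(4 \right)},-5 \right)} = 8^{4} = 4096$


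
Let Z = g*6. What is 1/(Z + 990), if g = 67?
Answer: 1/1392 ≈ 0.00071839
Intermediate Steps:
Z = 402 (Z = 67*6 = 402)
1/(Z + 990) = 1/(402 + 990) = 1/1392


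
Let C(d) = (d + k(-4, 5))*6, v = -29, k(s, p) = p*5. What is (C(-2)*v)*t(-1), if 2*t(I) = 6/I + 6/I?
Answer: 24012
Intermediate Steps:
k(s, p) = 5*p
t(I) = 6/I (t(I) = (6/I + 6/I)/2 = (12/I)/2 = 6/I)
C(d) = 150 + 6*d (C(d) = (d + 5*5)*6 = (d + 25)*6 = (25 + d)*6 = 150 + 6*d)
(C(-2)*v)*t(-1) = ((150 + 6*(-2))*(-29))*(6/(-1)) = ((150 - 12)*(-29))*(6*(-1)) = (138*(-29))*(-6) = -4002*(-6) = 24012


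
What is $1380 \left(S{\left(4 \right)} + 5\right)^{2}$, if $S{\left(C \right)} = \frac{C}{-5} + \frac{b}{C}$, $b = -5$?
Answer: $\frac{240189}{20} \approx 12009.0$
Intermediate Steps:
$S{\left(C \right)} = - \frac{5}{C} - \frac{C}{5}$ ($S{\left(C \right)} = \frac{C}{-5} - \frac{5}{C} = C \left(- \frac{1}{5}\right) - \frac{5}{C} = - \frac{C}{5} - \frac{5}{C} = - \frac{5}{C} - \frac{C}{5}$)
$1380 \left(S{\left(4 \right)} + 5\right)^{2} = 1380 \left(\left(- \frac{5}{4} - \frac{4}{5}\right) + 5\right)^{2} = 1380 \left(- \frac{41}{20} + 5\right)^{2} = 1380 \left(\frac{59}{20}\right)^{2} = 1380 \cdot \frac{3481}{400} = \frac{240189}{20}$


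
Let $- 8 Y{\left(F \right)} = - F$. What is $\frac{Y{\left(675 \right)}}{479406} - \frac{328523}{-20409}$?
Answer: $\frac{419993651593}{26091192144} \approx 16.097$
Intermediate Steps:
$Y{\left(F \right)} = \frac{F}{8}$ ($Y{\left(F \right)} = - \frac{\left(-1\right) F}{8} = \frac{F}{8}$)
$\frac{Y{\left(675 \right)}}{479406} - \frac{328523}{-20409} = \frac{\frac{1}{8} \cdot 675}{479406} - \frac{328523}{-20409} = \frac{675}{8} \cdot \frac{1}{479406} - - \frac{328523}{20409} = \frac{225}{1278416} + \frac{328523}{20409} = \frac{419993651593}{26091192144}$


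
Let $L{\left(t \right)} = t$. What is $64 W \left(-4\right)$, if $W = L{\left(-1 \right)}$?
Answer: $256$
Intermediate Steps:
$W = -1$
$64 W \left(-4\right) = 64 \left(-1\right) \left(-4\right) = \left(-64\right) \left(-4\right) = 256$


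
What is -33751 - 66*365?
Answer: -57841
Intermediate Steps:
-33751 - 66*365 = -33751 - 1*24090 = -33751 - 24090 = -57841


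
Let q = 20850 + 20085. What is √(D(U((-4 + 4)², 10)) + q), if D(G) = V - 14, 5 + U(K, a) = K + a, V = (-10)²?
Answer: √41021 ≈ 202.54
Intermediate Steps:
V = 100
U(K, a) = -5 + K + a (U(K, a) = -5 + (K + a) = -5 + K + a)
q = 40935
D(G) = 86 (D(G) = 100 - 14 = 86)
√(D(U((-4 + 4)², 10)) + q) = √(86 + 40935) = √41021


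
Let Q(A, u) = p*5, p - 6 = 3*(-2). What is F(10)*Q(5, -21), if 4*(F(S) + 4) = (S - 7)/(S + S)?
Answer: 0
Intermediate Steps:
p = 0 (p = 6 + 3*(-2) = 6 - 6 = 0)
Q(A, u) = 0 (Q(A, u) = 0*5 = 0)
F(S) = -4 + (-7 + S)/(8*S) (F(S) = -4 + ((S - 7)/(S + S))/4 = -4 + ((-7 + S)/((2*S)))/4 = -4 + ((-7 + S)*(1/(2*S)))/4 = -4 + ((-7 + S)/(2*S))/4 = -4 + (-7 + S)/(8*S))
F(10)*Q(5, -21) = ((⅛)*(-7 - 31*10)/10)*0 = ((⅛)*(⅒)*(-7 - 310))*0 = ((⅛)*(⅒)*(-317))*0 = -317/80*0 = 0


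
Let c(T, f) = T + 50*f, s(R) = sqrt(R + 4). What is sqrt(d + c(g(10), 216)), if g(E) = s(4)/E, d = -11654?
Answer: sqrt(-21350 + 5*sqrt(2))/5 ≈ 29.218*I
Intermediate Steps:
s(R) = sqrt(4 + R)
g(E) = 2*sqrt(2)/E (g(E) = sqrt(4 + 4)/E = sqrt(8)/E = (2*sqrt(2))/E = 2*sqrt(2)/E)
sqrt(d + c(g(10), 216)) = sqrt(-11654 + (2*sqrt(2)/10 + 50*216)) = sqrt(-11654 + (2*sqrt(2)*(1/10) + 10800)) = sqrt(-11654 + (sqrt(2)/5 + 10800)) = sqrt(-11654 + (10800 + sqrt(2)/5)) = sqrt(-854 + sqrt(2)/5)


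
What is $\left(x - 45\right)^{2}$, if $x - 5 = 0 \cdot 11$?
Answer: $1600$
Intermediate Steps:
$x = 5$ ($x = 5 + 0 \cdot 11 = 5 + 0 = 5$)
$\left(x - 45\right)^{2} = \left(5 - 45\right)^{2} = \left(-40\right)^{2} = 1600$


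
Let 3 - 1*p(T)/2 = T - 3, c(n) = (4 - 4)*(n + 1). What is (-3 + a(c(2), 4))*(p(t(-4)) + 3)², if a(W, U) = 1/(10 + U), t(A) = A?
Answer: -21689/14 ≈ -1549.2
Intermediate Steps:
c(n) = 0 (c(n) = 0*(1 + n) = 0)
p(T) = 12 - 2*T (p(T) = 6 - 2*(T - 3) = 6 - 2*(-3 + T) = 6 + (6 - 2*T) = 12 - 2*T)
(-3 + a(c(2), 4))*(p(t(-4)) + 3)² = (-3 + 1/(10 + 4))*((12 - 2*(-4)) + 3)² = (-3 + 1/14)*((12 + 8) + 3)² = (-3 + 1/14)*(20 + 3)² = -41/14*23² = -41/14*529 = -21689/14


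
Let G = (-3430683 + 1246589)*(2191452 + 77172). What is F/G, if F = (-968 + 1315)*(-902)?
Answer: 14227/225222184848 ≈ 6.3169e-8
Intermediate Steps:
G = -4954888066656 (G = -2184094*2268624 = -4954888066656)
F = -312994 (F = 347*(-902) = -312994)
F/G = -312994/(-4954888066656) = -312994*(-1/4954888066656) = 14227/225222184848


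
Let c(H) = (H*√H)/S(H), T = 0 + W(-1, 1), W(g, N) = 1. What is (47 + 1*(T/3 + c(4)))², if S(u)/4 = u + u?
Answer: 326041/144 ≈ 2264.2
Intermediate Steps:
S(u) = 8*u (S(u) = 4*(u + u) = 4*(2*u) = 8*u)
T = 1 (T = 0 + 1 = 1)
c(H) = √H/8 (c(H) = (H*√H)/((8*H)) = H^(3/2)*(1/(8*H)) = √H/8)
(47 + 1*(T/3 + c(4)))² = (47 + 1*(1/3 + √4/8))² = (47 + 1*(1*(⅓) + (⅛)*2))² = (47 + 1*(⅓ + ¼))² = (47 + 1*(7/12))² = (47 + 7/12)² = (571/12)² = 326041/144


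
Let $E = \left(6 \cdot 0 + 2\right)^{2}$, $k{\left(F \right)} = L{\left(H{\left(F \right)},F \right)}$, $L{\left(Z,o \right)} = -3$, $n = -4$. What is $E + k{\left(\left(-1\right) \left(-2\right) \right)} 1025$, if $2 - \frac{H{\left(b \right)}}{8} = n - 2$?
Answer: $-3071$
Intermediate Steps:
$H{\left(b \right)} = 64$ ($H{\left(b \right)} = 16 - 8 \left(-4 - 2\right) = 16 - -48 = 16 + 48 = 64$)
$k{\left(F \right)} = -3$
$E = 4$ ($E = \left(0 + 2\right)^{2} = 2^{2} = 4$)
$E + k{\left(\left(-1\right) \left(-2\right) \right)} 1025 = 4 - 3075 = -3071$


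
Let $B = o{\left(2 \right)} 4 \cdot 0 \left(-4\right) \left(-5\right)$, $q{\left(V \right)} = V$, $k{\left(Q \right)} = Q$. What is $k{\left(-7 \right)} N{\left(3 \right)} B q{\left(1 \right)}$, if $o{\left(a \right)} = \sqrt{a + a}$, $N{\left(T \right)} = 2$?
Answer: $0$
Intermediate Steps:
$o{\left(a \right)} = \sqrt{2} \sqrt{a}$ ($o{\left(a \right)} = \sqrt{2 a} = \sqrt{2} \sqrt{a}$)
$B = 0$ ($B = \sqrt{2} \sqrt{2} \cdot 4 \cdot 0 \left(-4\right) \left(-5\right) = 2 \cdot 0 \left(-4\right) \left(-5\right) = 2 \cdot 0 \left(-5\right) = 0 \left(-5\right) = 0$)
$k{\left(-7 \right)} N{\left(3 \right)} B q{\left(1 \right)} = - 7 \cdot 2 \cdot 0 \cdot 1 = - 7 \cdot 0 \cdot 1 = \left(-7\right) 0 = 0$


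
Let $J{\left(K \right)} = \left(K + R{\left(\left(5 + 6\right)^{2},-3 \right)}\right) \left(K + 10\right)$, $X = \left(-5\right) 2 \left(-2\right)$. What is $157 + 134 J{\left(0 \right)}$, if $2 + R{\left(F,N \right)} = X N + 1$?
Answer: $-81583$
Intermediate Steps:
$X = 20$ ($X = \left(-10\right) \left(-2\right) = 20$)
$R{\left(F,N \right)} = -1 + 20 N$ ($R{\left(F,N \right)} = -2 + \left(20 N + 1\right) = -2 + \left(1 + 20 N\right) = -1 + 20 N$)
$J{\left(K \right)} = \left(-61 + K\right) \left(10 + K\right)$ ($J{\left(K \right)} = \left(K + \left(-1 + 20 \left(-3\right)\right)\right) \left(K + 10\right) = \left(K - 61\right) \left(10 + K\right) = \left(-61 + K\right) \left(10 + K\right)$)
$157 + 134 J{\left(0 \right)} = 157 + 134 \left(-610 + 0^{2} - 0\right) = 157 + 134 \left(-610 + 0 + 0\right) = 157 + 134 \left(-610\right) = 157 - 81740 = -81583$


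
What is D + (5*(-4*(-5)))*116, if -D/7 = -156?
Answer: 12692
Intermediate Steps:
D = 1092 (D = -7*(-156) = 1092)
D + (5*(-4*(-5)))*116 = 1092 + (5*(-4*(-5)))*116 = 1092 + (5*20)*116 = 1092 + 100*116 = 1092 + 11600 = 12692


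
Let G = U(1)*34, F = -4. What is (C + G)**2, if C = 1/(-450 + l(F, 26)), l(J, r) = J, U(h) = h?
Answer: 238239225/206116 ≈ 1155.8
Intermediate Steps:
G = 34 (G = 1*34 = 34)
C = -1/454 (C = 1/(-450 - 4) = 1/(-454) = -1/454 ≈ -0.0022026)
(C + G)**2 = (-1/454 + 34)**2 = (15435/454)**2 = 238239225/206116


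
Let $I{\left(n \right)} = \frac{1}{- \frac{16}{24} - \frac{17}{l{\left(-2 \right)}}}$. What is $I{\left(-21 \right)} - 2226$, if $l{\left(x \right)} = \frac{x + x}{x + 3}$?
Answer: $- \frac{95706}{43} \approx -2225.7$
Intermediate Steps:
$l{\left(x \right)} = \frac{2 x}{3 + x}$
$I{\left(n \right)} = \frac{12}{43}$ ($I{\left(n \right)} = \frac{1}{- \frac{16}{24} - \frac{17}{2 \left(-2\right) \frac{1}{3 - 2}}} = \frac{1}{\left(-16\right) \frac{1}{24} - \frac{17}{2 \left(-2\right) 1^{-1}}} = \frac{1}{- \frac{2}{3} - \frac{17}{2 \left(-2\right) 1}} = \frac{1}{- \frac{2}{3} - \frac{17}{-4}} = \frac{1}{- \frac{2}{3} - - \frac{17}{4}} = \frac{1}{- \frac{2}{3} + \frac{17}{4}} = \frac{1}{\frac{43}{12}} = \frac{12}{43}$)
$I{\left(-21 \right)} - 2226 = \frac{12}{43} - 2226 = - \frac{95706}{43}$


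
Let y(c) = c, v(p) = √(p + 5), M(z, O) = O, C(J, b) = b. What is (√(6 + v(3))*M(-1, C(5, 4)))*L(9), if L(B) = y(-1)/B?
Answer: -4*√(6 + 2*√2)/9 ≈ -1.3206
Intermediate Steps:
v(p) = √(5 + p)
L(B) = -1/B
(√(6 + v(3))*M(-1, C(5, 4)))*L(9) = (√(6 + √(5 + 3))*4)*(-1/9) = (√(6 + √8)*4)*(-1*⅑) = (√(6 + 2*√2)*4)*(-⅑) = (4*√(6 + 2*√2))*(-⅑) = -4*√(6 + 2*√2)/9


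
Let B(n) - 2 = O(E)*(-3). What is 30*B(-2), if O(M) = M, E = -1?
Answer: 150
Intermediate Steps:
B(n) = 5 (B(n) = 2 - 1*(-3) = 2 + 3 = 5)
30*B(-2) = 30*5 = 150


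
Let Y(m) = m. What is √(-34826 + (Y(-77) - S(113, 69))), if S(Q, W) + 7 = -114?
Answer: I*√34782 ≈ 186.5*I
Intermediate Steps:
S(Q, W) = -121 (S(Q, W) = -7 - 114 = -121)
√(-34826 + (Y(-77) - S(113, 69))) = √(-34826 + (-77 - 1*(-121))) = √(-34826 + (-77 + 121)) = √(-34826 + 44) = √(-34782) = I*√34782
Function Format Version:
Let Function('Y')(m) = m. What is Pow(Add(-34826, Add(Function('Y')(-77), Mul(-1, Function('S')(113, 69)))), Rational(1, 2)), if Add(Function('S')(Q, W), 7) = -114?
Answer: Mul(I, Pow(34782, Rational(1, 2))) ≈ Mul(186.50, I)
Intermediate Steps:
Function('S')(Q, W) = -121 (Function('S')(Q, W) = Add(-7, -114) = -121)
Pow(Add(-34826, Add(Function('Y')(-77), Mul(-1, Function('S')(113, 69)))), Rational(1, 2)) = Pow(Add(-34826, Add(-77, Mul(-1, -121))), Rational(1, 2)) = Pow(Add(-34826, Add(-77, 121)), Rational(1, 2)) = Pow(Add(-34826, 44), Rational(1, 2)) = Pow(-34782, Rational(1, 2)) = Mul(I, Pow(34782, Rational(1, 2)))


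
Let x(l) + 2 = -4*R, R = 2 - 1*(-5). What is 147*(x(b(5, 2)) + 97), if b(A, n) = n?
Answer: 9849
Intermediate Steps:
R = 7 (R = 2 + 5 = 7)
x(l) = -30 (x(l) = -2 - 4*7 = -2 - 28 = -30)
147*(x(b(5, 2)) + 97) = 147*(-30 + 97) = 147*67 = 9849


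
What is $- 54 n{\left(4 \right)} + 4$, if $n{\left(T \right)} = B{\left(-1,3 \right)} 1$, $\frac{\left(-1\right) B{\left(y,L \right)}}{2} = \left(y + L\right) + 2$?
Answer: $436$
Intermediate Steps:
$B{\left(y,L \right)} = -4 - 2 L - 2 y$ ($B{\left(y,L \right)} = - 2 \left(\left(y + L\right) + 2\right) = - 2 \left(\left(L + y\right) + 2\right) = - 2 \left(2 + L + y\right) = -4 - 2 L - 2 y$)
$n{\left(T \right)} = -8$ ($n{\left(T \right)} = \left(-4 - 6 - -2\right) 1 = \left(-4 - 6 + 2\right) 1 = \left(-8\right) 1 = -8$)
$- 54 n{\left(4 \right)} + 4 = \left(-54\right) \left(-8\right) + 4 = 432 + 4 = 436$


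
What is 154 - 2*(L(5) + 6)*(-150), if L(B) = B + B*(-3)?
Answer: -1046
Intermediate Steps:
L(B) = -2*B (L(B) = B - 3*B = -2*B)
154 - 2*(L(5) + 6)*(-150) = 154 - 2*(-2*5 + 6)*(-150) = 154 - 2*(-10 + 6)*(-150) = 154 - 2*(-4)*(-150) = 154 + 8*(-150) = 154 - 1200 = -1046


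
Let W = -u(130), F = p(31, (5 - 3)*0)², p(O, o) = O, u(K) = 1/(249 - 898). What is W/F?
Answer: 1/623689 ≈ 1.6034e-6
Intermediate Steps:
u(K) = -1/649 (u(K) = 1/(-649) = -1/649)
F = 961 (F = 31² = 961)
W = 1/649 (W = -1*(-1/649) = 1/649 ≈ 0.0015408)
W/F = (1/649)/961 = (1/649)*(1/961) = 1/623689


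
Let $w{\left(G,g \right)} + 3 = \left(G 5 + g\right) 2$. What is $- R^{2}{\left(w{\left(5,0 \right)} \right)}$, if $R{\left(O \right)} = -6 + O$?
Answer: $-1681$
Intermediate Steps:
$w{\left(G,g \right)} = -3 + 2 g + 10 G$ ($w{\left(G,g \right)} = -3 + \left(G 5 + g\right) 2 = -3 + \left(5 G + g\right) 2 = -3 + \left(g + 5 G\right) 2 = -3 + \left(2 g + 10 G\right) = -3 + 2 g + 10 G$)
$- R^{2}{\left(w{\left(5,0 \right)} \right)} = - \left(-6 + \left(-3 + 2 \cdot 0 + 10 \cdot 5\right)\right)^{2} = - \left(-6 + \left(-3 + 0 + 50\right)\right)^{2} = - \left(-6 + 47\right)^{2} = - 41^{2} = \left(-1\right) 1681 = -1681$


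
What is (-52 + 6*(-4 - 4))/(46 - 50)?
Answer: 25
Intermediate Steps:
(-52 + 6*(-4 - 4))/(46 - 50) = (-52 + 6*(-8))/(-4) = (-52 - 48)*(-¼) = -100*(-¼) = 25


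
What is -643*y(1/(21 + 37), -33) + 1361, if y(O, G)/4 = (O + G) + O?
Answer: 2498301/29 ≈ 86148.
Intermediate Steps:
y(O, G) = 4*G + 8*O (y(O, G) = 4*((O + G) + O) = 4*((G + O) + O) = 4*(G + 2*O) = 4*G + 8*O)
-643*y(1/(21 + 37), -33) + 1361 = -643*(4*(-33) + 8/(21 + 37)) + 1361 = -643*(-132 + 8/58) + 1361 = -643*(-132 + 8*(1/58)) + 1361 = -643*(-132 + 4/29) + 1361 = -643*(-3824/29) + 1361 = 2458832/29 + 1361 = 2498301/29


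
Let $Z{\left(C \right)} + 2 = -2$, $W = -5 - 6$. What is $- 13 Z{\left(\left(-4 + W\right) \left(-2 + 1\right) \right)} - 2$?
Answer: $50$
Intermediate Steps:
$W = -11$ ($W = -5 - 6 = -11$)
$Z{\left(C \right)} = -4$ ($Z{\left(C \right)} = -2 - 2 = -4$)
$- 13 Z{\left(\left(-4 + W\right) \left(-2 + 1\right) \right)} - 2 = \left(-13\right) \left(-4\right) - 2 = 52 - 2 = 50$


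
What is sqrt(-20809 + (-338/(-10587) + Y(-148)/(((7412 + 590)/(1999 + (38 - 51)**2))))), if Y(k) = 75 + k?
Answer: I*sqrt(37371975506680084023)/42358587 ≈ 144.32*I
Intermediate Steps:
sqrt(-20809 + (-338/(-10587) + Y(-148)/(((7412 + 590)/(1999 + (38 - 51)**2))))) = sqrt(-20809 + (-338/(-10587) + (75 - 148)/(((7412 + 590)/(1999 + (38 - 51)**2))))) = sqrt(-20809 + (-338*(-1/10587) - 73/(8002/(1999 + (-13)**2)))) = sqrt(-20809 + (338/10587 - 73/(8002/(1999 + 169)))) = sqrt(-20809 + (338/10587 - 73/(8002/2168))) = sqrt(-20809 + (338/10587 - 73/(8002*(1/2168)))) = sqrt(-20809 + (338/10587 - 73/4001/1084)) = sqrt(-20809 + (338/10587 - 73*1084/4001)) = sqrt(-20809 + (338/10587 - 79132/4001)) = sqrt(-20809 - 836418146/42358587) = sqrt(-882276255029/42358587) = I*sqrt(37371975506680084023)/42358587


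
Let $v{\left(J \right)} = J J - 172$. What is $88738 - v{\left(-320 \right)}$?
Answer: $-13490$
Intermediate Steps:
$v{\left(J \right)} = -172 + J^{2}$ ($v{\left(J \right)} = J^{2} - 172 = -172 + J^{2}$)
$88738 - v{\left(-320 \right)} = 88738 - \left(-172 + \left(-320\right)^{2}\right) = 88738 - \left(-172 + 102400\right) = 88738 - 102228 = -13490$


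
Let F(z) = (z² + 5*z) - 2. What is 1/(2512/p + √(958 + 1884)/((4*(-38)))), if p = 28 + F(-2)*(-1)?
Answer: 65291904/4555808867 + 43092*√58/4555808867 ≈ 0.014404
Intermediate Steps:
F(z) = -2 + z² + 5*z
p = 36 (p = 28 + (-2 + (-2)² + 5*(-2))*(-1) = 28 + (-2 + 4 - 10)*(-1) = 28 - 8*(-1) = 28 + 8 = 36)
1/(2512/p + √(958 + 1884)/((4*(-38)))) = 1/(2512/36 + √(958 + 1884)/((4*(-38)))) = 1/(2512*(1/36) + √2842/(-152)) = 1/(628/9 + (7*√58)*(-1/152)) = 1/(628/9 - 7*√58/152)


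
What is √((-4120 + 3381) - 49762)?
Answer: I*√50501 ≈ 224.72*I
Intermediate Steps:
√((-4120 + 3381) - 49762) = √(-739 - 49762) = √(-50501) = I*√50501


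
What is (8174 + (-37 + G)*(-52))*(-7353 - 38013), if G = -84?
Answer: -656264556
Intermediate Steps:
(8174 + (-37 + G)*(-52))*(-7353 - 38013) = (8174 + (-37 - 84)*(-52))*(-7353 - 38013) = (8174 - 121*(-52))*(-45366) = (8174 + 6292)*(-45366) = 14466*(-45366) = -656264556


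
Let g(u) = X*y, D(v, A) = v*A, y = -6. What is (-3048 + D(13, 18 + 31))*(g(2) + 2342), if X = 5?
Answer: -5574232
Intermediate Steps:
D(v, A) = A*v
g(u) = -30 (g(u) = 5*(-6) = -30)
(-3048 + D(13, 18 + 31))*(g(2) + 2342) = (-3048 + (18 + 31)*13)*(-30 + 2342) = (-3048 + 49*13)*2312 = (-3048 + 637)*2312 = -2411*2312 = -5574232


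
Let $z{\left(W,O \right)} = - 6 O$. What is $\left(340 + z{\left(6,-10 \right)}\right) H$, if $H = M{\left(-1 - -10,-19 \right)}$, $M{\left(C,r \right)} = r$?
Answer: $-7600$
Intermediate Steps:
$H = -19$
$\left(340 + z{\left(6,-10 \right)}\right) H = \left(340 - -60\right) \left(-19\right) = \left(340 + 60\right) \left(-19\right) = 400 \left(-19\right) = -7600$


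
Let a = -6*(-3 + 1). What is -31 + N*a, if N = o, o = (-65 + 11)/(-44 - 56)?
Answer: -613/25 ≈ -24.520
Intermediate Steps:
a = 12 (a = -6*(-2) = 12)
o = 27/50 (o = -54/(-100) = -54*(-1/100) = 27/50 ≈ 0.54000)
N = 27/50 ≈ 0.54000
-31 + N*a = -31 + (27/50)*12 = -31 + 162/25 = -613/25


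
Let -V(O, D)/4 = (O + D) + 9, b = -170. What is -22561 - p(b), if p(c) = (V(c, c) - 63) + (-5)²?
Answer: -23847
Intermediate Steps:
V(O, D) = -36 - 4*D - 4*O (V(O, D) = -4*((O + D) + 9) = -4*((D + O) + 9) = -4*(9 + D + O) = -36 - 4*D - 4*O)
p(c) = -74 - 8*c (p(c) = ((-36 - 4*c - 4*c) - 63) + (-5)² = ((-36 - 8*c) - 63) + 25 = (-99 - 8*c) + 25 = -74 - 8*c)
-22561 - p(b) = -22561 - (-74 - 8*(-170)) = -22561 - (-74 + 1360) = -22561 - 1*1286 = -22561 - 1286 = -23847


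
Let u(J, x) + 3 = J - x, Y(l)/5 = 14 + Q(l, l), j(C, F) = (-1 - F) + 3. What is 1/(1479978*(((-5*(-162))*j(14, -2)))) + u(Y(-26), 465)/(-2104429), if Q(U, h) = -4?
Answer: 2004365909389/10091007937100880 ≈ 0.00019863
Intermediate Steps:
j(C, F) = 2 - F
Y(l) = 50 (Y(l) = 5*(14 - 4) = 5*10 = 50)
u(J, x) = -3 + J - x (u(J, x) = -3 + (J - x) = -3 + J - x)
1/(1479978*(((-5*(-162))*j(14, -2)))) + u(Y(-26), 465)/(-2104429) = 1/(1479978*(((-5*(-162))*(2 - 1*(-2))))) + (-3 + 50 - 1*465)/(-2104429) = 1/(1479978*((810*(2 + 2)))) + (-3 + 50 - 465)*(-1/2104429) = 1/(1479978*((810*4))) - 418*(-1/2104429) = (1/1479978)/3240 + 418/2104429 = (1/1479978)*(1/3240) + 418/2104429 = 1/4795128720 + 418/2104429 = 2004365909389/10091007937100880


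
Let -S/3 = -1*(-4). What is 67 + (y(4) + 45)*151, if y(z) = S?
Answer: 5050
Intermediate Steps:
S = -12 (S = -(-3)*(-4) = -3*4 = -12)
y(z) = -12
67 + (y(4) + 45)*151 = 67 + (-12 + 45)*151 = 67 + 33*151 = 67 + 4983 = 5050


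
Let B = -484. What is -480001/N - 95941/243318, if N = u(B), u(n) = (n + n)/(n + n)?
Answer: -116792979259/243318 ≈ -4.8000e+5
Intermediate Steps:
u(n) = 1 (u(n) = (2*n)/((2*n)) = (2*n)*(1/(2*n)) = 1)
N = 1
-480001/N - 95941/243318 = -480001/1 - 95941/243318 = -480001*1 - 95941*1/243318 = -480001 - 95941/243318 = -116792979259/243318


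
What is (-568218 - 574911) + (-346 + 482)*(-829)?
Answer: -1255873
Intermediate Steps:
(-568218 - 574911) + (-346 + 482)*(-829) = -1143129 + 136*(-829) = -1143129 - 112744 = -1255873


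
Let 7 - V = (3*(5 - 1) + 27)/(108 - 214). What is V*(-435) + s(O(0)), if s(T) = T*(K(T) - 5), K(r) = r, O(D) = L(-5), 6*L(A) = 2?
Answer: -3059099/954 ≈ -3206.6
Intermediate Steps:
L(A) = 1/3 (L(A) = (1/6)*2 = 1/3)
O(D) = 1/3
s(T) = T*(-5 + T) (s(T) = T*(T - 5) = T*(-5 + T))
V = 781/106 (V = 7 - (3*(5 - 1) + 27)/(108 - 214) = 7 - (3*4 + 27)/(-106) = 7 - (12 + 27)*(-1)/106 = 7 - 39*(-1)/106 = 7 - 1*(-39/106) = 7 + 39/106 = 781/106 ≈ 7.3679)
V*(-435) + s(O(0)) = (781/106)*(-435) + (-5 + 1/3)/3 = -339735/106 + (1/3)*(-14/3) = -339735/106 - 14/9 = -3059099/954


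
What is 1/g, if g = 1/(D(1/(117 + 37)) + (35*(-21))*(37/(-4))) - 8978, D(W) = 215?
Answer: -28055/251877786 ≈ -0.00011138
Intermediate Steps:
g = -251877786/28055 (g = 1/(215 + (35*(-21))*(37/(-4))) - 8978 = 1/(215 - 27195*(-1)/4) - 8978 = 1/(215 - 735*(-37/4)) - 8978 = 1/(215 + 27195/4) - 8978 = 1/(28055/4) - 8978 = 4/28055 - 8978 = -251877786/28055 ≈ -8978.0)
1/g = 1/(-251877786/28055) = -28055/251877786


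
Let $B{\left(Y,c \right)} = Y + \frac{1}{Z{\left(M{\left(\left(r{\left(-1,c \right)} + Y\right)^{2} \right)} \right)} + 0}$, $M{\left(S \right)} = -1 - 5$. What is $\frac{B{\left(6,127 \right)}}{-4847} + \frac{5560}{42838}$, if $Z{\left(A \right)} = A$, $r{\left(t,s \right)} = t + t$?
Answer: $\frac{80098295}{622907358} \approx 0.12859$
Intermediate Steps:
$r{\left(t,s \right)} = 2 t$
$M{\left(S \right)} = -6$ ($M{\left(S \right)} = -1 - 5 = -6$)
$B{\left(Y,c \right)} = - \frac{1}{6} + Y$ ($B{\left(Y,c \right)} = Y + \frac{1}{-6 + 0} = Y + \frac{1}{-6} = Y - \frac{1}{6} = - \frac{1}{6} + Y$)
$\frac{B{\left(6,127 \right)}}{-4847} + \frac{5560}{42838} = \frac{- \frac{1}{6} + 6}{-4847} + \frac{5560}{42838} = \frac{35}{6} \left(- \frac{1}{4847}\right) + 5560 \cdot \frac{1}{42838} = - \frac{35}{29082} + \frac{2780}{21419} = \frac{80098295}{622907358}$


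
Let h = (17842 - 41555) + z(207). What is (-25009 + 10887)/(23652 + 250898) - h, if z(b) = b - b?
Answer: 3255195014/137275 ≈ 23713.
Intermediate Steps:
z(b) = 0
h = -23713 (h = (17842 - 41555) + 0 = -23713 + 0 = -23713)
(-25009 + 10887)/(23652 + 250898) - h = (-25009 + 10887)/(23652 + 250898) - 1*(-23713) = -14122/274550 + 23713 = -14122*1/274550 + 23713 = -7061/137275 + 23713 = 3255195014/137275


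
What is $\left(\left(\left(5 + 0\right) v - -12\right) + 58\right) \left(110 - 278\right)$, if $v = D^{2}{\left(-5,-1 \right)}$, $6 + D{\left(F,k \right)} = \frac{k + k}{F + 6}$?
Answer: $-65520$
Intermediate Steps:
$D{\left(F,k \right)} = -6 + \frac{2 k}{6 + F}$ ($D{\left(F,k \right)} = -6 + \frac{k + k}{F + 6} = -6 + \frac{2 k}{6 + F}$)
$v = 64$ ($v = \left(\frac{2 \left(-18 - 1 - -15\right)}{6 - 5}\right)^{2} = \left(\frac{2 \left(-18 - 1 + 15\right)}{1}\right)^{2} = \left(2 \cdot 1 \left(-4\right)\right)^{2} = \left(-8\right)^{2} = 64$)
$\left(\left(\left(5 + 0\right) v - -12\right) + 58\right) \left(110 - 278\right) = \left(\left(\left(5 + 0\right) 64 - -12\right) + 58\right) \left(110 - 278\right) = \left(\left(5 \cdot 64 + 12\right) + 58\right) \left(-168\right) = \left(\left(320 + 12\right) + 58\right) \left(-168\right) = \left(332 + 58\right) \left(-168\right) = 390 \left(-168\right) = -65520$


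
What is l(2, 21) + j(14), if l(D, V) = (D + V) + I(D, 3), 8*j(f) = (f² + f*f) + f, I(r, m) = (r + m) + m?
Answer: 327/4 ≈ 81.750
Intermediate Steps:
I(r, m) = r + 2*m (I(r, m) = (m + r) + m = r + 2*m)
j(f) = f²/4 + f/8 (j(f) = ((f² + f*f) + f)/8 = ((f² + f²) + f)/8 = (2*f² + f)/8 = (f + 2*f²)/8 = f²/4 + f/8)
l(D, V) = 6 + V + 2*D (l(D, V) = (D + V) + (D + 2*3) = (D + V) + (D + 6) = (D + V) + (6 + D) = 6 + V + 2*D)
l(2, 21) + j(14) = (6 + 21 + 2*2) + (⅛)*14*(1 + 2*14) = (6 + 21 + 4) + (⅛)*14*(1 + 28) = 31 + (⅛)*14*29 = 31 + 203/4 = 327/4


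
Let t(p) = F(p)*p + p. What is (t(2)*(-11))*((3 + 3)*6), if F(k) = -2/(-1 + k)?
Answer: 792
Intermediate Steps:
t(p) = p - 2*p/(-1 + p) (t(p) = (-2/(-1 + p))*p + p = -2*p/(-1 + p) + p = p - 2*p/(-1 + p))
(t(2)*(-11))*((3 + 3)*6) = ((2*(-3 + 2)/(-1 + 2))*(-11))*((3 + 3)*6) = ((2*(-1)/1)*(-11))*(6*6) = ((2*1*(-1))*(-11))*36 = -2*(-11)*36 = 22*36 = 792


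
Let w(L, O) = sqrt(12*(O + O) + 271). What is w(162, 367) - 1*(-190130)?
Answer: 190130 + sqrt(9079) ≈ 1.9023e+5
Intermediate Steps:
w(L, O) = sqrt(271 + 24*O) (w(L, O) = sqrt(12*(2*O) + 271) = sqrt(24*O + 271) = sqrt(271 + 24*O))
w(162, 367) - 1*(-190130) = sqrt(271 + 24*367) - 1*(-190130) = sqrt(271 + 8808) + 190130 = sqrt(9079) + 190130 = 190130 + sqrt(9079)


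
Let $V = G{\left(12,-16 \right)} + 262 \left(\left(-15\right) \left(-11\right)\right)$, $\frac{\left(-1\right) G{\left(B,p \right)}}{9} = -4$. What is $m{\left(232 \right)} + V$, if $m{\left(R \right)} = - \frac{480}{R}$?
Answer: $\frac{1254654}{29} \approx 43264.0$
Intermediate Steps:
$G{\left(B,p \right)} = 36$ ($G{\left(B,p \right)} = \left(-9\right) \left(-4\right) = 36$)
$V = 43266$ ($V = 36 + 262 \left(\left(-15\right) \left(-11\right)\right) = 36 + 262 \cdot 165 = 36 + 43230 = 43266$)
$m{\left(232 \right)} + V = - \frac{480}{232} + 43266 = \left(-480\right) \frac{1}{232} + 43266 = - \frac{60}{29} + 43266 = \frac{1254654}{29}$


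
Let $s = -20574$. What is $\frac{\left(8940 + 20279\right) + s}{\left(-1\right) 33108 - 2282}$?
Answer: $- \frac{1729}{7078} \approx -0.24428$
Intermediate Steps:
$\frac{\left(8940 + 20279\right) + s}{\left(-1\right) 33108 - 2282} = \frac{\left(8940 + 20279\right) - 20574}{\left(-1\right) 33108 - 2282} = \frac{29219 - 20574}{-33108 - 2282} = \frac{8645}{-35390} = 8645 \left(- \frac{1}{35390}\right) = - \frac{1729}{7078}$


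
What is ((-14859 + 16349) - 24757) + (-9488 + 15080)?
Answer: -17675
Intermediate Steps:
((-14859 + 16349) - 24757) + (-9488 + 15080) = (1490 - 24757) + 5592 = -23267 + 5592 = -17675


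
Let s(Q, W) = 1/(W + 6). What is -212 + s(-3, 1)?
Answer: -1483/7 ≈ -211.86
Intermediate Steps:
s(Q, W) = 1/(6 + W)
-212 + s(-3, 1) = -212 + 1/(6 + 1) = -212 + 1/7 = -212 + ⅐ = -1483/7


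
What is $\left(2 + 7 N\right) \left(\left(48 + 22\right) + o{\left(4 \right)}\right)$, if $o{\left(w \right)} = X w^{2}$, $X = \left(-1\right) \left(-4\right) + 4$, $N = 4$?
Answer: $5940$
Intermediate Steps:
$X = 8$ ($X = 4 + 4 = 8$)
$o{\left(w \right)} = 8 w^{2}$
$\left(2 + 7 N\right) \left(\left(48 + 22\right) + o{\left(4 \right)}\right) = \left(2 + 7 \cdot 4\right) \left(\left(48 + 22\right) + 8 \cdot 4^{2}\right) = \left(2 + 28\right) \left(70 + 8 \cdot 16\right) = 30 \left(70 + 128\right) = 30 \cdot 198 = 5940$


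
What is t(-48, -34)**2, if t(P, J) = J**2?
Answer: 1336336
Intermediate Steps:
t(-48, -34)**2 = ((-34)**2)**2 = 1156**2 = 1336336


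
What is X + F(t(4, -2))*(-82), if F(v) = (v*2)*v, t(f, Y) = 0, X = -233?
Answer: -233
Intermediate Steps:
F(v) = 2*v² (F(v) = (2*v)*v = 2*v²)
X + F(t(4, -2))*(-82) = -233 + (2*0²)*(-82) = -233 + (2*0)*(-82) = -233 + 0*(-82) = -233 + 0 = -233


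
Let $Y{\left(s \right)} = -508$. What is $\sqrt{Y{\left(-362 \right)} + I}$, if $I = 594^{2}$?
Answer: $2 \sqrt{88082} \approx 593.57$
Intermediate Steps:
$I = 352836$
$\sqrt{Y{\left(-362 \right)} + I} = \sqrt{-508 + 352836} = \sqrt{352328} = 2 \sqrt{88082}$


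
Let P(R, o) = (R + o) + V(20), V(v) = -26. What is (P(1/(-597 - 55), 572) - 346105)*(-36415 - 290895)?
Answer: 36872202874195/326 ≈ 1.1310e+11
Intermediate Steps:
P(R, o) = -26 + R + o (P(R, o) = (R + o) - 26 = -26 + R + o)
(P(1/(-597 - 55), 572) - 346105)*(-36415 - 290895) = ((-26 + 1/(-597 - 55) + 572) - 346105)*(-36415 - 290895) = ((-26 + 1/(-652) + 572) - 346105)*(-327310) = ((-26 - 1/652 + 572) - 346105)*(-327310) = (355991/652 - 346105)*(-327310) = -225304469/652*(-327310) = 36872202874195/326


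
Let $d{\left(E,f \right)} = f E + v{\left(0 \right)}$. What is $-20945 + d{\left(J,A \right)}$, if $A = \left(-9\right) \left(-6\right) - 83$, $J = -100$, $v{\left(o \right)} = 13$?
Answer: $-18032$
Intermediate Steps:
$A = -29$ ($A = 54 - 83 = -29$)
$d{\left(E,f \right)} = 13 + E f$ ($d{\left(E,f \right)} = f E + 13 = E f + 13 = 13 + E f$)
$-20945 + d{\left(J,A \right)} = -20945 + \left(13 - -2900\right) = -20945 + \left(13 + 2900\right) = -20945 + 2913 = -18032$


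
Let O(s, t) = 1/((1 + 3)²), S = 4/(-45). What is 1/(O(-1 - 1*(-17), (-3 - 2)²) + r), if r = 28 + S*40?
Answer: 144/3529 ≈ 0.040805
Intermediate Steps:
S = -4/45 (S = 4*(-1/45) = -4/45 ≈ -0.088889)
r = 220/9 (r = 28 - 4/45*40 = 28 - 32/9 = 220/9 ≈ 24.444)
O(s, t) = 1/16 (O(s, t) = 1/(4²) = 1/16)
1/(O(-1 - 1*(-17), (-3 - 2)²) + r) = 1/(1/16 + 220/9) = 1/(3529/144) = 144/3529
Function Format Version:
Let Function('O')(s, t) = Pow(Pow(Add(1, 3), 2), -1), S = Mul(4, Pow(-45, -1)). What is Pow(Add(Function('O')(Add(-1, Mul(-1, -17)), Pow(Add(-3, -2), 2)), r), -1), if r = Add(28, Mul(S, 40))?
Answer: Rational(144, 3529) ≈ 0.040805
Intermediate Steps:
S = Rational(-4, 45) (S = Mul(4, Rational(-1, 45)) = Rational(-4, 45) ≈ -0.088889)
r = Rational(220, 9) (r = Add(28, Mul(Rational(-4, 45), 40)) = Add(28, Rational(-32, 9)) = Rational(220, 9) ≈ 24.444)
Function('O')(s, t) = Rational(1, 16) (Function('O')(s, t) = Pow(Pow(4, 2), -1) = Pow(16, -1) = Rational(1, 16))
Pow(Add(Function('O')(Add(-1, Mul(-1, -17)), Pow(Add(-3, -2), 2)), r), -1) = Pow(Add(Rational(1, 16), Rational(220, 9)), -1) = Pow(Rational(3529, 144), -1) = Rational(144, 3529)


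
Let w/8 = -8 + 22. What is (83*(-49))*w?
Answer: -455504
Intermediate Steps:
w = 112 (w = 8*(-8 + 22) = 8*14 = 112)
(83*(-49))*w = (83*(-49))*112 = -4067*112 = -455504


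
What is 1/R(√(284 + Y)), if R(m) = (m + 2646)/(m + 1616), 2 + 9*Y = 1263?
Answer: 38479607/63008027 + 3090*√3817/63008027 ≈ 0.61374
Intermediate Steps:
Y = 1261/9 (Y = -2/9 + (⅑)*1263 = -2/9 + 421/3 = 1261/9 ≈ 140.11)
R(m) = (2646 + m)/(1616 + m)
1/R(√(284 + Y)) = 1/((2646 + √(284 + 1261/9))/(1616 + √(284 + 1261/9))) = 1/((2646 + √(3817/9))/(1616 + √(3817/9))) = 1/((2646 + √3817/3)/(1616 + √3817/3)) = (1616 + √3817/3)/(2646 + √3817/3)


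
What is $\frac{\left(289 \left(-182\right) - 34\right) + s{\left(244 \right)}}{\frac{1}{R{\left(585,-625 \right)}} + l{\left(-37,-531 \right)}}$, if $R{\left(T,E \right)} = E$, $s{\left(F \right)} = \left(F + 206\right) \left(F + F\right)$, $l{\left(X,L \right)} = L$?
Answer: $- \frac{26088750}{82969} \approx -314.44$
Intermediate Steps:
$s{\left(F \right)} = 2 F \left(206 + F\right)$ ($s{\left(F \right)} = \left(206 + F\right) 2 F = 2 F \left(206 + F\right)$)
$\frac{\left(289 \left(-182\right) - 34\right) + s{\left(244 \right)}}{\frac{1}{R{\left(585,-625 \right)}} + l{\left(-37,-531 \right)}} = \frac{\left(289 \left(-182\right) - 34\right) + 2 \cdot 244 \left(206 + 244\right)}{\frac{1}{-625} - 531} = \frac{\left(-52598 - 34\right) + 2 \cdot 244 \cdot 450}{- \frac{1}{625} - 531} = \frac{-52632 + 219600}{- \frac{331876}{625}} = 166968 \left(- \frac{625}{331876}\right) = - \frac{26088750}{82969}$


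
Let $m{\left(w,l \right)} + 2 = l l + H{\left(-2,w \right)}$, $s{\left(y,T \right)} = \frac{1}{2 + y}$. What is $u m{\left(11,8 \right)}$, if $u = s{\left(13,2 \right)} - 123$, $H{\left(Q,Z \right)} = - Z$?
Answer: $- \frac{31348}{5} \approx -6269.6$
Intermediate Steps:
$m{\left(w,l \right)} = -2 + l^{2} - w$ ($m{\left(w,l \right)} = -2 + \left(l l - w\right) = -2 + \left(l^{2} - w\right) = -2 + l^{2} - w$)
$u = - \frac{1844}{15}$ ($u = \frac{1}{2 + 13} - 123 = \frac{1}{15} - 123 = - \frac{1844}{15} \approx -122.93$)
$u m{\left(11,8 \right)} = - \frac{1844 \left(-2 + 8^{2} - 11\right)}{15} = - \frac{1844 \left(-2 + 64 - 11\right)}{15} = \left(- \frac{1844}{15}\right) 51 = - \frac{31348}{5}$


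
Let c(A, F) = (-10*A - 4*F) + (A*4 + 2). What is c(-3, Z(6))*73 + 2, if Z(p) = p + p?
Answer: -2042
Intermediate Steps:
Z(p) = 2*p
c(A, F) = 2 - 6*A - 4*F (c(A, F) = (-10*A - 4*F) + (4*A + 2) = (-10*A - 4*F) + (2 + 4*A) = 2 - 6*A - 4*F)
c(-3, Z(6))*73 + 2 = (2 - 6*(-3) - 8*6)*73 + 2 = (2 + 18 - 4*12)*73 + 2 = (2 + 18 - 48)*73 + 2 = -28*73 + 2 = -2044 + 2 = -2042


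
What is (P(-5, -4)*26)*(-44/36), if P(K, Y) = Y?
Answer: 1144/9 ≈ 127.11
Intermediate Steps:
(P(-5, -4)*26)*(-44/36) = (-4*26)*(-44/36) = -(-4576)/36 = -104*(-11/9) = 1144/9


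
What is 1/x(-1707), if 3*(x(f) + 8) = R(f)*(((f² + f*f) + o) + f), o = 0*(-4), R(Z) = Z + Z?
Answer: -1/6629977766 ≈ -1.5083e-10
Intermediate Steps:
R(Z) = 2*Z
o = 0
x(f) = -8 + 2*f*(f + 2*f²)/3 (x(f) = -8 + ((2*f)*(((f² + f*f) + 0) + f))/3 = -8 + ((2*f)*(((f² + f²) + 0) + f))/3 = -8 + ((2*f)*((2*f² + 0) + f))/3 = -8 + ((2*f)*(2*f² + f))/3 = -8 + ((2*f)*(f + 2*f²))/3 = -8 + (2*f*(f + 2*f²))/3 = -8 + 2*f*(f + 2*f²)/3)
1/x(-1707) = 1/(-8 + (⅔)*(-1707)² + (4/3)*(-1707)³) = 1/(-8 + (⅔)*2913849 + (4/3)*(-4973940243)) = 1/(-8 + 1942566 - 6631920324) = 1/(-6629977766) = -1/6629977766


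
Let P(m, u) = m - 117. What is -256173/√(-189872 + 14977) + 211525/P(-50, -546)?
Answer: -211525/167 + 256173*I*√174895/174895 ≈ -1266.6 + 612.55*I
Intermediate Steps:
P(m, u) = -117 + m
-256173/√(-189872 + 14977) + 211525/P(-50, -546) = -256173/√(-189872 + 14977) + 211525/(-117 - 50) = -256173*(-I*√174895/174895) + 211525/(-167) = -256173*(-I*√174895/174895) + 211525*(-1/167) = -(-256173)*I*√174895/174895 - 211525/167 = 256173*I*√174895/174895 - 211525/167 = -211525/167 + 256173*I*√174895/174895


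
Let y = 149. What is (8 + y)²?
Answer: 24649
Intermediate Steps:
(8 + y)² = (8 + 149)² = 157² = 24649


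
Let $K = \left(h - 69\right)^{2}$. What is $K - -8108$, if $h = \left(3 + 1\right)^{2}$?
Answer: $10917$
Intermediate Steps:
$h = 16$ ($h = 4^{2} = 16$)
$K = 2809$ ($K = \left(16 - 69\right)^{2} = \left(-53\right)^{2} = 2809$)
$K - -8108 = 2809 - -8108 = 2809 + 8108 = 10917$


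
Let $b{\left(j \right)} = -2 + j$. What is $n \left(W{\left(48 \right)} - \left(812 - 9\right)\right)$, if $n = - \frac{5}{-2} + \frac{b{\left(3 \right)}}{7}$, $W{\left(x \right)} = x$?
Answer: $- \frac{27935}{14} \approx -1995.4$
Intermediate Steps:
$n = \frac{37}{14}$ ($n = - \frac{5}{-2} + \frac{-2 + 3}{7} = \left(-5\right) \left(- \frac{1}{2}\right) + 1 \cdot \frac{1}{7} = \frac{5}{2} + \frac{1}{7} = \frac{37}{14} \approx 2.6429$)
$n \left(W{\left(48 \right)} - \left(812 - 9\right)\right) = \frac{37 \left(48 - \left(812 - 9\right)\right)}{14} = \frac{37 \left(48 - 803\right)}{14} = \frac{37}{14} \left(-755\right) = - \frac{27935}{14}$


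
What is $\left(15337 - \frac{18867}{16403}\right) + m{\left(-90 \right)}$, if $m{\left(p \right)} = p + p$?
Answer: $\frac{248601404}{16403} \approx 15156.0$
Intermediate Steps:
$m{\left(p \right)} = 2 p$
$\left(15337 - \frac{18867}{16403}\right) + m{\left(-90 \right)} = \left(15337 - \frac{18867}{16403}\right) + 2 \left(-90\right) = \left(15337 - \frac{18867}{16403}\right) - 180 = \frac{251553944}{16403} - 180 = \frac{248601404}{16403}$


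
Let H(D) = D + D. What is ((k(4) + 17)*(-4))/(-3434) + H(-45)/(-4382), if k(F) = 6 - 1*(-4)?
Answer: 195579/3761947 ≈ 0.051989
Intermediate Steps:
H(D) = 2*D
k(F) = 10 (k(F) = 6 + 4 = 10)
((k(4) + 17)*(-4))/(-3434) + H(-45)/(-4382) = ((10 + 17)*(-4))/(-3434) + (2*(-45))/(-4382) = (27*(-4))*(-1/3434) - 90*(-1/4382) = -108*(-1/3434) + 45/2191 = 54/1717 + 45/2191 = 195579/3761947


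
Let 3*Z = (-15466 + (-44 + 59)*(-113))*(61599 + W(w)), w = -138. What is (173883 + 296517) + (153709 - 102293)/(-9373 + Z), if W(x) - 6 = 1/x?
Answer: 68630387732944176/145897933151 ≈ 4.7040e+5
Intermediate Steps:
W(x) = 6 + 1/x
Z = -145894052729/414 (Z = ((-15466 + (-44 + 59)*(-113))*(61599 + (6 + 1/(-138))))/3 = ((-15466 + 15*(-113))*(61599 + (6 - 1/138)))/3 = ((-15466 - 1695)*(61599 + 827/138))/3 = (-17161*8501489/138)/3 = (⅓)*(-145894052729/138) = -145894052729/414 ≈ -3.5240e+8)
(173883 + 296517) + (153709 - 102293)/(-9373 + Z) = (173883 + 296517) + (153709 - 102293)/(-9373 - 145894052729/414) = 470400 + 51416/(-145897933151/414) = 470400 + 51416*(-414/145897933151) = 470400 - 21286224/145897933151 = 68630387732944176/145897933151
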